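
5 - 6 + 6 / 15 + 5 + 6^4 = 6502/5 = 1300.40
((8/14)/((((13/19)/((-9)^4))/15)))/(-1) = -7479540/91 = -82192.75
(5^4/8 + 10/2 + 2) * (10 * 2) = 3405/2 = 1702.50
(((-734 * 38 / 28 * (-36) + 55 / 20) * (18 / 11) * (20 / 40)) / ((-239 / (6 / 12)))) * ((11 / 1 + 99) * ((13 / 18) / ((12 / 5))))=-326361425/160608 = -2032.04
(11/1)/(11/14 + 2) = 154/39 = 3.95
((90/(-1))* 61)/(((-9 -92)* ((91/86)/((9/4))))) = 1062315/9191 = 115.58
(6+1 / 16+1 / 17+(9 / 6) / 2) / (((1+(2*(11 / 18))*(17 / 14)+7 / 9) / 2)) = 39249/9316 = 4.21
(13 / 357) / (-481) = -1/13209 = 0.00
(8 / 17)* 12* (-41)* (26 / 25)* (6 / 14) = -307008/2975 = -103.20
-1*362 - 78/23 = -8404/23 = -365.39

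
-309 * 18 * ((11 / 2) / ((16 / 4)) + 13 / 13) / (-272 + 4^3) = 52839/832 = 63.51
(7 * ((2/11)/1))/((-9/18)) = -28/11 = -2.55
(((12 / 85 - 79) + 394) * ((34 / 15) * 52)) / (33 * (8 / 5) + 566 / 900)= 16715088/24043 = 695.22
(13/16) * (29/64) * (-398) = -75023/512 = -146.53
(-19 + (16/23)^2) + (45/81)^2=-780170/42849 = -18.21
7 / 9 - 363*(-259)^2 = -219153620/9 = -24350402.22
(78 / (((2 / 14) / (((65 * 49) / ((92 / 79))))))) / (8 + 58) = 22625.46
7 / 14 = 1/2 = 0.50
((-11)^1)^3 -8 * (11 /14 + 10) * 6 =-12941/7 = -1848.71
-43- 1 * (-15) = -28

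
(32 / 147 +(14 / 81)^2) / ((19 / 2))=0.03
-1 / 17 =-0.06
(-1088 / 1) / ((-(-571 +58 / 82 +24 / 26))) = -289952/151737 = -1.91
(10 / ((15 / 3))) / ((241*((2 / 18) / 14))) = 1.05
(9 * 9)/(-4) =-81/4 = -20.25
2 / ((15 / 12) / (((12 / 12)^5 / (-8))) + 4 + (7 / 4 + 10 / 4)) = -8/7 = -1.14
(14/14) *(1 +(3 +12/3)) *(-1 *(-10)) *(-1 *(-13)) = 1040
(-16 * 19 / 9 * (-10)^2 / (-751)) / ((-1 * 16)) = -1900/6759 = -0.28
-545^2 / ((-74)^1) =297025/74 = 4013.85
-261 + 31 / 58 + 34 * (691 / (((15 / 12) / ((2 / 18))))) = 4770793/2610 = 1827.89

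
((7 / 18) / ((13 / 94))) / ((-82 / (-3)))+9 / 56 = 0.26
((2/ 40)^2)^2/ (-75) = -1/12000000 = 0.00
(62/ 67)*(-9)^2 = 5022/67 = 74.96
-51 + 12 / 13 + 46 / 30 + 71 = 4379/195 = 22.46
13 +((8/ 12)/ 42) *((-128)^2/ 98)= 48323/3087 = 15.65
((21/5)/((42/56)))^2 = 784/25 = 31.36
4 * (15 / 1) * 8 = 480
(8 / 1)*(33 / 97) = 264/97 = 2.72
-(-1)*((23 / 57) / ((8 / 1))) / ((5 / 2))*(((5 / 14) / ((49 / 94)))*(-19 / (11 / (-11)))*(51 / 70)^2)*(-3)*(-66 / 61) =92785473/205045400 = 0.45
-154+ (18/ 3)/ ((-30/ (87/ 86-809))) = 3267/430 = 7.60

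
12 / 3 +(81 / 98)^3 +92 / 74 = 202254565/34824104 = 5.81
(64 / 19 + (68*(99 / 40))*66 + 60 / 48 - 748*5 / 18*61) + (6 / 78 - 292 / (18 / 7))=-8276993/4940 = -1675.50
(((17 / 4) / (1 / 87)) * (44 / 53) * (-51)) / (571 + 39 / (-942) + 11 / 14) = -303953727/11100797 = -27.38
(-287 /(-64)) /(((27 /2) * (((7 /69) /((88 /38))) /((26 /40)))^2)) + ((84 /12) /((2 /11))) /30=451301521/6064800 = 74.41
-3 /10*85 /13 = -51/26 = -1.96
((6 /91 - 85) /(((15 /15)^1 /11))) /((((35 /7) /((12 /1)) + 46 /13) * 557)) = -1020228/2405683 = -0.42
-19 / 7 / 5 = -19/35 = -0.54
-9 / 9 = -1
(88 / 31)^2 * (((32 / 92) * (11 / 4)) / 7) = 170368/154721 = 1.10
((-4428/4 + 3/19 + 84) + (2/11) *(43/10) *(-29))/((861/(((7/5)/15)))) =-1092563/9640125 = -0.11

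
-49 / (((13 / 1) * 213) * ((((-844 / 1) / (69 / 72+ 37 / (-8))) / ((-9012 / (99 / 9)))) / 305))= 11223695/584259 = 19.21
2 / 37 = 0.05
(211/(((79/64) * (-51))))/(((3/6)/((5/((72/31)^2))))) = -2027710/326349 = -6.21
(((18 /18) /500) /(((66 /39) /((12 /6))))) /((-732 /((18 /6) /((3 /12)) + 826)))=-5447/2013000 = 0.00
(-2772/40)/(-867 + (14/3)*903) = -693/33470 = -0.02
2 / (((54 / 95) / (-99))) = -1045/3 = -348.33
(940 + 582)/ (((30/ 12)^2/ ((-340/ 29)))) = -413984/145 = -2855.06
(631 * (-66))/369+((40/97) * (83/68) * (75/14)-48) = -158.17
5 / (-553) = -5/553 = -0.01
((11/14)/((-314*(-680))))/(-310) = -11/926676800 = 0.00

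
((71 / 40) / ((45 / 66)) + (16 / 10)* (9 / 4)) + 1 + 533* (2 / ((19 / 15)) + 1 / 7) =36904513/39900 = 924.93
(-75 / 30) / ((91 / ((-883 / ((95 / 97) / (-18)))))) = -770859/1729 = -445.84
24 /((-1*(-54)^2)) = -2/243 = -0.01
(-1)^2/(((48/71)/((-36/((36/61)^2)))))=-264191/1728 = -152.89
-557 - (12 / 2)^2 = -593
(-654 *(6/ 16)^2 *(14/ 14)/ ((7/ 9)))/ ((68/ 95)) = -2516265/15232 = -165.20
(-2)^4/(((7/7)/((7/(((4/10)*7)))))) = 40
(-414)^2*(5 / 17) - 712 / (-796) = 170542046/3383 = 50411.48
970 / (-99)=-970/99 = -9.80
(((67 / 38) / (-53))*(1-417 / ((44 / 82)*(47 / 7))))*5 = 39746075/2082476 = 19.09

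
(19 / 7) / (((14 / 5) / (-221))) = -20995/98 = -214.23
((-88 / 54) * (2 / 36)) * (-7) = 154/243 = 0.63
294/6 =49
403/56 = 7.20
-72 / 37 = -1.95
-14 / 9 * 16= -224/9 = -24.89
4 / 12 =1/3 = 0.33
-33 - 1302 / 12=-283/2 = -141.50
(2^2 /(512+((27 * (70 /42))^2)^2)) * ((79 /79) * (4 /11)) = 16/45112507 = 0.00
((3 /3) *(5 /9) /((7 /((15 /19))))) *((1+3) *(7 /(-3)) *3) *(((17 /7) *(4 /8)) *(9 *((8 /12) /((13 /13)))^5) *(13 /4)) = -88400/10773 = -8.21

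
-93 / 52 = -1.79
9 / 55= 0.16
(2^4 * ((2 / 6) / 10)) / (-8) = -1/15 = -0.07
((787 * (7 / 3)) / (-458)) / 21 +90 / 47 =333991/193734 = 1.72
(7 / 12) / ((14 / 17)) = 17/24 = 0.71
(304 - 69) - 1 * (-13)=248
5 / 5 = 1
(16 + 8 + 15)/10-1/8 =151/40 = 3.78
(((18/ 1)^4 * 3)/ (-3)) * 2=-209952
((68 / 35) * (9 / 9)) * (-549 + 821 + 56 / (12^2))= 166702/315 = 529.21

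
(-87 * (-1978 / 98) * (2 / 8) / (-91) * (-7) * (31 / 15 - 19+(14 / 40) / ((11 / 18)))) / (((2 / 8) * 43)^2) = -7202266/1506505 = -4.78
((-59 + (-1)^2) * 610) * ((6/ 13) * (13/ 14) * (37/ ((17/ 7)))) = -3927180/17 = -231010.59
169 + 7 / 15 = 2542/15 = 169.47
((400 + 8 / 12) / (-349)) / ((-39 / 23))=27646/40833 = 0.68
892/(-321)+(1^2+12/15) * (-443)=-1284287/1605 = -800.18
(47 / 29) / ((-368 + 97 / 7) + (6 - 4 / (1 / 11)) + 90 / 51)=-5593/1347195 = 0.00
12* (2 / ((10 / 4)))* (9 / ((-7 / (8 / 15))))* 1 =-1152/175 = -6.58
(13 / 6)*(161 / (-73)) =-2093/438 = -4.78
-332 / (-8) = 83/2 = 41.50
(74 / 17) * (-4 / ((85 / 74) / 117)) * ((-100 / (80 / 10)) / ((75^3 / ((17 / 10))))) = 71188/796875 = 0.09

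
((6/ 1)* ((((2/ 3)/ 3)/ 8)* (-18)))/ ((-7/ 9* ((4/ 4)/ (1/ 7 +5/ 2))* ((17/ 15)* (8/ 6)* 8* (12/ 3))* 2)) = 44955/426496 = 0.11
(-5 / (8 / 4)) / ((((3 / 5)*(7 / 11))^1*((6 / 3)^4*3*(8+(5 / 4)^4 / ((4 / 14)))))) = -4400/533673 = -0.01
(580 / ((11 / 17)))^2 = 97219600/121 = 803467.77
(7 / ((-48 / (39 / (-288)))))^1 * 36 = 91/128 = 0.71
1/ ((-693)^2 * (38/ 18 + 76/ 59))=59/96316605 = 0.00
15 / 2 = 7.50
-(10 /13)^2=-100/169 = -0.59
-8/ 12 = -2/3 = -0.67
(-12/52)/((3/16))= -16/13 = -1.23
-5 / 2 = -2.50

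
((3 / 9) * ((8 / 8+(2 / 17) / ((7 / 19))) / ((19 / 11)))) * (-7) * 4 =-6908/969 = -7.13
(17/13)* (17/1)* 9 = 2601/13 = 200.08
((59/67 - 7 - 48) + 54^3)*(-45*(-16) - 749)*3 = -917542194/67 = -13694659.61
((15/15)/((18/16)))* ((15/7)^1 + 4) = 344/63 = 5.46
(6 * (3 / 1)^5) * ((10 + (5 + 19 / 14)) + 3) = 197559/7 = 28222.71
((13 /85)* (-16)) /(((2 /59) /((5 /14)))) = -3068/119 = -25.78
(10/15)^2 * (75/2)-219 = -607/3 = -202.33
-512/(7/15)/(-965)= 1536/1351 = 1.14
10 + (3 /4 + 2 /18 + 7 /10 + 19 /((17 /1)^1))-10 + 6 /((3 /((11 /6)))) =19417/3060 = 6.35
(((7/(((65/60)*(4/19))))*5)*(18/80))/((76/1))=189/416 = 0.45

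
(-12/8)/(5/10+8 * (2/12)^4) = -243/82 = -2.96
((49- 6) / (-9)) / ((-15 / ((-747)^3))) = -132768941.40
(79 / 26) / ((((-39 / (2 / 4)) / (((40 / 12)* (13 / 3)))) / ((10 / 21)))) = -1975/7371 = -0.27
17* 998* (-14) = -237524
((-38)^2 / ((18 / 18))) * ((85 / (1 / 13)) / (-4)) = -398905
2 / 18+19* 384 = 65665/9 = 7296.11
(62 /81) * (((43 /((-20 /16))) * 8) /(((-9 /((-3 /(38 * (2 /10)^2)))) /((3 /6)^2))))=-53320/4617 = -11.55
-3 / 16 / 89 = -3/1424 = 0.00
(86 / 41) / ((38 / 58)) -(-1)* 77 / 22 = 10441/1558 = 6.70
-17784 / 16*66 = -73359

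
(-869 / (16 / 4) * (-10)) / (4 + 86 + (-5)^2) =869/46 = 18.89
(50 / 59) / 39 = 50/2301 = 0.02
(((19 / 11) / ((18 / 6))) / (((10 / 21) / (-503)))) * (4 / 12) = -66899/330 = -202.72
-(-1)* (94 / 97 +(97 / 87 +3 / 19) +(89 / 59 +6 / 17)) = 659905057/160822023 = 4.10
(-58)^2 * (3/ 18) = 1682/3 = 560.67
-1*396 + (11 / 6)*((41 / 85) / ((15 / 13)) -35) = -1757206/3825 = -459.40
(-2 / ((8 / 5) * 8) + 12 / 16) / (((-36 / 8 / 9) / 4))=-19/4 = -4.75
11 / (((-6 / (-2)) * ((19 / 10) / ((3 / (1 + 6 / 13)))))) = 1430/361 = 3.96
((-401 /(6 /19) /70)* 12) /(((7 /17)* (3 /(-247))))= 31992181/735 = 43526.78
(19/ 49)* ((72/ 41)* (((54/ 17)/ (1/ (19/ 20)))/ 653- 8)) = -607095828/111509545 = -5.44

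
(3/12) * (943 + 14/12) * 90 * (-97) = -8242575/4 = -2060643.75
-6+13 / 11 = -53/11 = -4.82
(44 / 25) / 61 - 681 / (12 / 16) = -1384656/1525 = -907.97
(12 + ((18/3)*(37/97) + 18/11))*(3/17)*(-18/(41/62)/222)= -9481536/27516863 = -0.34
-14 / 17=-0.82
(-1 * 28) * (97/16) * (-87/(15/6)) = 59073/10 = 5907.30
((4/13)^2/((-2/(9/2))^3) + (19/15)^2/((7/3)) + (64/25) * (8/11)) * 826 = 338823607/278850 = 1215.07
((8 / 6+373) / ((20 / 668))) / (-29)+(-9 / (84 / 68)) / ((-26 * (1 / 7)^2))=-4720771/11310 = -417.40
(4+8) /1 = 12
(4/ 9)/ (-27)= -0.02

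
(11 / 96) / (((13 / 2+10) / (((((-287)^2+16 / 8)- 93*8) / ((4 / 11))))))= 299299/192 = 1558.85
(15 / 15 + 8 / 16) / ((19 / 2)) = 3/19 = 0.16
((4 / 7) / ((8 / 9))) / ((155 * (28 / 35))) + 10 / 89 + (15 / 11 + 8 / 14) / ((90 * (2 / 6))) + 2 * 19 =973381009/25493160 = 38.18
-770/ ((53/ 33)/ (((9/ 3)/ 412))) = -38115/10918 = -3.49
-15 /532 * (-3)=45/532 = 0.08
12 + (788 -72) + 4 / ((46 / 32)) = 16808/23 = 730.78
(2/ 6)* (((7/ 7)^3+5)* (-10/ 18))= -10/9 = -1.11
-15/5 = -3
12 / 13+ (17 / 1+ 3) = 20.92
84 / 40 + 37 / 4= 227/20 = 11.35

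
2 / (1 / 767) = 1534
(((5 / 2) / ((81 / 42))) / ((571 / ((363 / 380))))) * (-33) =-9317/130188 = -0.07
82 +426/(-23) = 1460/23 = 63.48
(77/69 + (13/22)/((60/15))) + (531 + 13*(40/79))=538.85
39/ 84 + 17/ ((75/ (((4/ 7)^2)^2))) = 351833/720300 = 0.49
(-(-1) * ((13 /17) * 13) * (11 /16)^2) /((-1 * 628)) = -0.01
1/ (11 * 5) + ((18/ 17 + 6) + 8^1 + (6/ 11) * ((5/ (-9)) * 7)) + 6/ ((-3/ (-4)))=58781/2805 = 20.96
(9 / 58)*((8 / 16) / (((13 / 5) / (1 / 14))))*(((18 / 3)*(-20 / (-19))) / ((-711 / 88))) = -6600/3961139 = 0.00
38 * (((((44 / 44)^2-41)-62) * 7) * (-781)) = 21190092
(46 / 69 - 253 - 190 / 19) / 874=-787/2622 = -0.30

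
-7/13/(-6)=7/78 = 0.09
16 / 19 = 0.84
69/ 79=0.87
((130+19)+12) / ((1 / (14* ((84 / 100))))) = 47334/25 = 1893.36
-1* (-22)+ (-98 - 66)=-142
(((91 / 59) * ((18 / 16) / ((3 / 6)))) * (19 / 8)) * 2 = 15561/944 = 16.48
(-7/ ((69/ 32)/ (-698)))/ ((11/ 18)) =938112/253 = 3707.95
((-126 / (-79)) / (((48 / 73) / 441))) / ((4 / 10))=3380265/1264 = 2674.26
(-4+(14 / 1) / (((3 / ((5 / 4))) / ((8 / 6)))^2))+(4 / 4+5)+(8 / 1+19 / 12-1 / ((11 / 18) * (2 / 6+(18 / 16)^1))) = 1843937/124740 = 14.78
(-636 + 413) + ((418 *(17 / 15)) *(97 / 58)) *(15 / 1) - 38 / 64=10821017/928 = 11660.58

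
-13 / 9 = -1.44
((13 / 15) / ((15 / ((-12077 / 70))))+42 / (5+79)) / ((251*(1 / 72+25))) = -596504/395544625 = 0.00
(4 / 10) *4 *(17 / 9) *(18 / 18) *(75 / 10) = 68/3 = 22.67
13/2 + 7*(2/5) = 9.30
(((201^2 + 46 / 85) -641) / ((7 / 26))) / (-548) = -21967699/81515 = -269.49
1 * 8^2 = 64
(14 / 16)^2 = 49/64 = 0.77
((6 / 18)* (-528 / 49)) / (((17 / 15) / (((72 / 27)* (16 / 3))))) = -112640/2499 = -45.07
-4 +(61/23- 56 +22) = -35.35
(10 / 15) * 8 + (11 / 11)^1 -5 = 4/3 = 1.33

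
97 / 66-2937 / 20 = -95951/660 = -145.38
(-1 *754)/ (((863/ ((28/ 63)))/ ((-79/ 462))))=119132/1794177 = 0.07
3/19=0.16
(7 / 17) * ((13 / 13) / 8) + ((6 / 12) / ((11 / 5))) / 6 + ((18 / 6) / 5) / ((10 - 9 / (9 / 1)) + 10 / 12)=199079/1323960 = 0.15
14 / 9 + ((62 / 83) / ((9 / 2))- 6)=-4.28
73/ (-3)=-73/3 = -24.33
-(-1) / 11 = 1/11 = 0.09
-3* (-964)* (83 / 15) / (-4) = -20003/5 = -4000.60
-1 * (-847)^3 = 607645423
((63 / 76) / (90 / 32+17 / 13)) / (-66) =-546/179113 = 0.00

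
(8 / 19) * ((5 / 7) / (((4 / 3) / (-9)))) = -2.03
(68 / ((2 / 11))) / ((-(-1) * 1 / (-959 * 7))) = -2510662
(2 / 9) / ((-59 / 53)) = -106/531 = -0.20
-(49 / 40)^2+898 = 1434399/1600 = 896.50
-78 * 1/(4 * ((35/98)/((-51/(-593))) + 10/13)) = -180999/45685 = -3.96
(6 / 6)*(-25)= -25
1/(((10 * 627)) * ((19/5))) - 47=-1119821/23826 = -47.00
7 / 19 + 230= 230.37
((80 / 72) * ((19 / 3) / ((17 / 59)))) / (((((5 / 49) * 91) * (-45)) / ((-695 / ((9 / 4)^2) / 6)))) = 17451728/13049829 = 1.34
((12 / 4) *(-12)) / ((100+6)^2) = -9/2809 = 0.00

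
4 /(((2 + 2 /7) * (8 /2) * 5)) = 7/80 = 0.09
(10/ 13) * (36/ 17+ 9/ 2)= 1125/221 = 5.09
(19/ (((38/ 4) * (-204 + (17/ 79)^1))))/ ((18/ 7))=-553/144891 = 0.00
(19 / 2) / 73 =19/146 = 0.13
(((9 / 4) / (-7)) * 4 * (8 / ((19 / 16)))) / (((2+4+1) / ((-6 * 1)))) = 6912/931 = 7.42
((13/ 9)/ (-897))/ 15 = -1/9315 = 0.00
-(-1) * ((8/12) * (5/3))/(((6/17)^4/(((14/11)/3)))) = 30.38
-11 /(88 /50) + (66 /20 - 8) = -10.95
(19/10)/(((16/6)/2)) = 1.42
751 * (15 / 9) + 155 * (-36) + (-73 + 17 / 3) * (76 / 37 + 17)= -622855/111 = -5611.31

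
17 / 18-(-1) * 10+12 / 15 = 1057/90 = 11.74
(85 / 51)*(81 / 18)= 15/2 = 7.50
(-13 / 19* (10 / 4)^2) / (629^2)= -325/30068716 = 0.00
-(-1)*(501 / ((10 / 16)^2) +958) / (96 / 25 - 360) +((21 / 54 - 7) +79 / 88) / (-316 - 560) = -231081991/36770976 = -6.28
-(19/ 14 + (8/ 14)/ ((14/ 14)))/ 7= -27/98 = -0.28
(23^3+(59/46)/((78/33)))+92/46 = 14554773/1196 = 12169.54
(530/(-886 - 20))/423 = -265/191619 = 0.00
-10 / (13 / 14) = -140/13 = -10.77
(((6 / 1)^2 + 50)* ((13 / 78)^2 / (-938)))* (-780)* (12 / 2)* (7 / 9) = 5590/603 = 9.27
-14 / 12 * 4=-14/3 = -4.67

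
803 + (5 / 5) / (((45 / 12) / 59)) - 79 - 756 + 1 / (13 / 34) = -2662/195 = -13.65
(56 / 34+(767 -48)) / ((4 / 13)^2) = 2070419/272 = 7611.83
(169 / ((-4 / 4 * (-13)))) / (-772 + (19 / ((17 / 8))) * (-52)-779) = -221/34271 = -0.01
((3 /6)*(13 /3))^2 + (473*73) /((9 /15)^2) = 95918.58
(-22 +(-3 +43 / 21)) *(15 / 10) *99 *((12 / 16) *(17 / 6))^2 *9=-62057259/448 = -138520.67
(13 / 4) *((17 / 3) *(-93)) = -1712.75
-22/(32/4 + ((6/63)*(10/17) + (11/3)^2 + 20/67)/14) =-22101156/9026957 = -2.45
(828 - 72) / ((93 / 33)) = 8316/31 = 268.26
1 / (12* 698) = 1/8376 = 0.00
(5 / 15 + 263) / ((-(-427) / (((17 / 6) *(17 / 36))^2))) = 32990795/29883168 = 1.10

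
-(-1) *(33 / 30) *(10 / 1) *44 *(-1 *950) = -459800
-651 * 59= -38409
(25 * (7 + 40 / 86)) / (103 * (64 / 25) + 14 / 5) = 200625/286466 = 0.70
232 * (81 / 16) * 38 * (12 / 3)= 178524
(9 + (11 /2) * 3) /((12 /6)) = 51/4 = 12.75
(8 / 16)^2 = 1/4 = 0.25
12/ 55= 0.22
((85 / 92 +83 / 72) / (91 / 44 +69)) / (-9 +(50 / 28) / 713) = -432047/133031961 = 0.00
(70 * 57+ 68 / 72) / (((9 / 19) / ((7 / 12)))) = 9554321/1944 = 4914.77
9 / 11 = 0.82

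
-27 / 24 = -9/8 = -1.12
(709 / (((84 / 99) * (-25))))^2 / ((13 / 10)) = 547419609/637000 = 859.37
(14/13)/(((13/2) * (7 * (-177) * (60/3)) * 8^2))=-1/9572160 = 0.00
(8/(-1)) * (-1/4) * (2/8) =0.50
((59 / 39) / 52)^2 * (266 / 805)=66139/236485080 = 0.00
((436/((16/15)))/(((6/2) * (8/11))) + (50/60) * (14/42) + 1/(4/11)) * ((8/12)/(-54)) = -54827/23328 = -2.35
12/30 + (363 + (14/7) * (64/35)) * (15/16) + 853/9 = 2212151/5040 = 438.92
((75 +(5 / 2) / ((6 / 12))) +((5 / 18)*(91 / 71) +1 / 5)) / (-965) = -514753/6166350 = -0.08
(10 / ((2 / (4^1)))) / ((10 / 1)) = 2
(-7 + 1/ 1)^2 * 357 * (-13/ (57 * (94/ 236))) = -6571656/893 = -7359.08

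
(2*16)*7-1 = 223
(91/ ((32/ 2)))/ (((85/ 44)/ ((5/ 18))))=1001/1224 = 0.82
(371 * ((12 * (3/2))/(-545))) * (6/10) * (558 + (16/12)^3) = -2245292/545 = -4119.80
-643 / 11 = -58.45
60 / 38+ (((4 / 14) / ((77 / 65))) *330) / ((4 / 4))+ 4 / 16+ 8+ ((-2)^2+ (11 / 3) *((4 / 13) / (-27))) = 366173791/3921372 = 93.38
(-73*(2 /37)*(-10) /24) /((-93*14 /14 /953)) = -16.85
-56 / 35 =-8/5 = -1.60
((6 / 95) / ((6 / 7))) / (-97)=-7/9215 = 0.00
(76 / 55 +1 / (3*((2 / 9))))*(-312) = -49452/55 = -899.13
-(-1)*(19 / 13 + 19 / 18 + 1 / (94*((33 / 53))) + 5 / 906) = 46394395/18267678 = 2.54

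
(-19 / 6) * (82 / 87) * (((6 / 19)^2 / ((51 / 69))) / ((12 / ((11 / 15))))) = -10373/421515 = -0.02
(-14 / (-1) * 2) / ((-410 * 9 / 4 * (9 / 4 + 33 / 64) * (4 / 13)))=-11648/326565 = -0.04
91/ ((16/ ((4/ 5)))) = 91/20 = 4.55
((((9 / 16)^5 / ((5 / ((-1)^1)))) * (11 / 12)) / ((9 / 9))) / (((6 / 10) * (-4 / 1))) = 72171/16777216 = 0.00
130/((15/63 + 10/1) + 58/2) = 1365/412 = 3.31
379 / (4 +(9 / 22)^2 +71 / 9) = 1650924/52517 = 31.44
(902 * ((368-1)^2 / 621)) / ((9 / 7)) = 152160.73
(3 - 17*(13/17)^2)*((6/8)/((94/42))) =-3717/1598 = -2.33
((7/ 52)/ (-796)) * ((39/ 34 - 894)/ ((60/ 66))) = 2337489/14073280 = 0.17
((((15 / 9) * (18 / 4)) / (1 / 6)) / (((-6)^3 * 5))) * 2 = -1/12 = -0.08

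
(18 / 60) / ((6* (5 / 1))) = 1/100 = 0.01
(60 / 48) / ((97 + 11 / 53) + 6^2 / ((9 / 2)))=265/22304 = 0.01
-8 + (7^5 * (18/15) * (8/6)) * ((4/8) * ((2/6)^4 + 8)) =43627732/405 = 107722.80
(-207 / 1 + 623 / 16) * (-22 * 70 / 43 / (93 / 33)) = 11387915/5332 = 2135.77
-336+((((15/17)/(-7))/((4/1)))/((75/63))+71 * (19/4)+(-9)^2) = 6989/85 = 82.22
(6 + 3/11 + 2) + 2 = 113/11 = 10.27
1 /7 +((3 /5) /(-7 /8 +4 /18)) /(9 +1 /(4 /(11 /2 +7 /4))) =0.06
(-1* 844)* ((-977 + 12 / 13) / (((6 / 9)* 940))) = 8032137/6110 = 1314.59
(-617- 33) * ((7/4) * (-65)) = 147875/2 = 73937.50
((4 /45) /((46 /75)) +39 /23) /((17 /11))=1397/1173 = 1.19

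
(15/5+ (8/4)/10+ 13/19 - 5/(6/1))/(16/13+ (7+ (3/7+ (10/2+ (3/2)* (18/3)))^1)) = 158249/1175340 = 0.13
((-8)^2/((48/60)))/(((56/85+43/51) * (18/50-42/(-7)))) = 170000/20299 = 8.37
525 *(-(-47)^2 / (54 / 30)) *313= -604989875/3 = -201663291.67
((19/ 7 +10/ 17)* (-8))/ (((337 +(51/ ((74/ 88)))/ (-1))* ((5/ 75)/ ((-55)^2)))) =-211135320/48671 = -4338.01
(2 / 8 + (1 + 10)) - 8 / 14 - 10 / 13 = 3607/364 = 9.91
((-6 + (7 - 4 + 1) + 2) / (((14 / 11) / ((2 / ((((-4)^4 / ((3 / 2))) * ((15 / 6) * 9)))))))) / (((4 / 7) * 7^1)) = 0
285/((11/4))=1140/11 = 103.64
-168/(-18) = 28/3 = 9.33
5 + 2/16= 41/8 = 5.12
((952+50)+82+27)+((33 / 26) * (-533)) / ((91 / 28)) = 11737/13 = 902.85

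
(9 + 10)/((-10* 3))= -19/30 = -0.63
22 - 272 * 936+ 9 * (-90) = -255380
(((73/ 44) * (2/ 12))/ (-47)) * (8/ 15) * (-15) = 73/1551 = 0.05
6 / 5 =1.20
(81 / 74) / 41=81/3034 = 0.03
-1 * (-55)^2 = -3025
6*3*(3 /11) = 54/11 = 4.91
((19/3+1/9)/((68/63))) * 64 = 6496/17 = 382.12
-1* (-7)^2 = -49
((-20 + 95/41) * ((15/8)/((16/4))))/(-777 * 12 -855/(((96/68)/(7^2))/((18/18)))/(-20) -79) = 2175/2078003 = 0.00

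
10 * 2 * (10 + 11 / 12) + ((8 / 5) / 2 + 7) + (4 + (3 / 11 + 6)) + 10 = 40657/165 = 246.41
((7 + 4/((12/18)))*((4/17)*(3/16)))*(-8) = -78/17 = -4.59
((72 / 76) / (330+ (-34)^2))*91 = 819/14117 = 0.06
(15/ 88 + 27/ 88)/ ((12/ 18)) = 63/88 = 0.72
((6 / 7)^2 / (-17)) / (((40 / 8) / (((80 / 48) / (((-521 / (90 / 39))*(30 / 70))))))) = 120/805987 = 0.00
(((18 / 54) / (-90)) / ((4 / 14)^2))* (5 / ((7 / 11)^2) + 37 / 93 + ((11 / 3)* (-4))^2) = -1557509/150660 = -10.34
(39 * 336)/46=284.87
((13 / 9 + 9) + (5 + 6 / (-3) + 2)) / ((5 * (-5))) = -139/225 = -0.62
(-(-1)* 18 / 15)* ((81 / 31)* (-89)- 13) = -45672/155 = -294.66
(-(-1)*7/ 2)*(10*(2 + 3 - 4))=35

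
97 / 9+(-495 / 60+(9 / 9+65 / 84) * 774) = 346615/252 = 1375.46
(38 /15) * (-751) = -28538/15 = -1902.53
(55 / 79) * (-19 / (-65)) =209/1027 = 0.20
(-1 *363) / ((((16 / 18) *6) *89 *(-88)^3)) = 9/8019968 = 0.00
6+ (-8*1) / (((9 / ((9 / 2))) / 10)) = -34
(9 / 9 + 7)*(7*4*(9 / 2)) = 1008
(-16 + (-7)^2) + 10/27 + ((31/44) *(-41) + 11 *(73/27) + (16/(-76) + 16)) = 376307/7524 = 50.01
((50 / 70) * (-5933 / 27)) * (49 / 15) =-512.73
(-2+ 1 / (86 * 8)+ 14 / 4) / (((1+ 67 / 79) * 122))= 81607/12254656 = 0.01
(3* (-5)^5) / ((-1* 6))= 3125/2 = 1562.50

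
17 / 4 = 4.25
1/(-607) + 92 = 55843/607 = 92.00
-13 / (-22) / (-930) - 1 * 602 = -12316933/20460 = -602.00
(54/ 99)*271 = 1626/11 = 147.82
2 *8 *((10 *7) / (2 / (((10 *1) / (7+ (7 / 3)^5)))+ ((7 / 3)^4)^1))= 194400/7789 = 24.96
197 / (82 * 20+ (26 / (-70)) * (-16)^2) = 6895/54072 = 0.13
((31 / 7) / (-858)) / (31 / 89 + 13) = -2759/7135128 = 0.00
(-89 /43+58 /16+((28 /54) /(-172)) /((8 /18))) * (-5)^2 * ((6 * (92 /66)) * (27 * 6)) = 24808950/473 = 52450.21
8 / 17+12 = 212/17 = 12.47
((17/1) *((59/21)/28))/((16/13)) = 13039/9408 = 1.39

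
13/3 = 4.33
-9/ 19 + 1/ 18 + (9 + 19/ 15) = 16841/1710 = 9.85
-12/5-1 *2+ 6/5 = -16/5 = -3.20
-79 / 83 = -0.95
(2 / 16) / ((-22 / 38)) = -19/88 = -0.22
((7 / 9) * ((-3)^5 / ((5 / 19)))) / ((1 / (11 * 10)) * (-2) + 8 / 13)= -73359/61 = -1202.61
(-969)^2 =938961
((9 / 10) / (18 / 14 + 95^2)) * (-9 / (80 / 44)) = -567/1148800 = 0.00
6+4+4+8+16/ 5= 25.20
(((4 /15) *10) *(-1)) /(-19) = 8/57 = 0.14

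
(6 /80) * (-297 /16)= -891/640 = -1.39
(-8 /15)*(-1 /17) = 8/255 = 0.03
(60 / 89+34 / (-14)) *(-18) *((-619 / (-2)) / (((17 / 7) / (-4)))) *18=-438415416/1513 = -289765.64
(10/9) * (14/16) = 35/36 = 0.97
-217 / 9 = -24.11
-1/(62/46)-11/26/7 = -4527/5642 = -0.80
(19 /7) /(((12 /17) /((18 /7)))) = 969/98 = 9.89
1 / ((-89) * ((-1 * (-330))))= -1/29370 = 0.00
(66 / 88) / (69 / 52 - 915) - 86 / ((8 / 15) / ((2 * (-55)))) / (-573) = -30.96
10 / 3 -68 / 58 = 2.16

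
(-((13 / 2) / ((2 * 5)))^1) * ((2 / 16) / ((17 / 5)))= -13/544 = -0.02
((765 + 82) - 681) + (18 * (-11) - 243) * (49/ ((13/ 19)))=-31416.38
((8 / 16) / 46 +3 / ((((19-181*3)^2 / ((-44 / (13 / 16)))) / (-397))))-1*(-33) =682354609/20524556 = 33.25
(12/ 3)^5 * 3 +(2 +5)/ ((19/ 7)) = 58417/19 = 3074.58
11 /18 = 0.61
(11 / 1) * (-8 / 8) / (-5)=11/5 = 2.20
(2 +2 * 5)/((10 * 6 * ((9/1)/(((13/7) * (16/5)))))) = 208/1575 = 0.13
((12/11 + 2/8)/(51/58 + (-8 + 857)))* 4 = 3422/542223 = 0.01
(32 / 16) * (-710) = -1420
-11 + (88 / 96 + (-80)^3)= -6144121/12 = -512010.08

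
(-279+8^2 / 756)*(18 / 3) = -105430/63 = -1673.49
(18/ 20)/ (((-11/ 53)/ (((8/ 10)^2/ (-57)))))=1272/26125 = 0.05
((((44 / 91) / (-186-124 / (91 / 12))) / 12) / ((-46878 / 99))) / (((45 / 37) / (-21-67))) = -8954/294276645 = 0.00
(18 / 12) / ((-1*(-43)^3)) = 3/159014 = 0.00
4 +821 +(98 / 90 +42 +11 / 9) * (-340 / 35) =124283/315 = 394.55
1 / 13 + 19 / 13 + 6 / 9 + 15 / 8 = 1273/312 = 4.08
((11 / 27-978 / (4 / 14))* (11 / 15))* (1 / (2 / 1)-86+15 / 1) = 4777597/27 = 176948.04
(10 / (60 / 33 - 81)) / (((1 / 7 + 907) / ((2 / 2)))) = -77/553085 = 0.00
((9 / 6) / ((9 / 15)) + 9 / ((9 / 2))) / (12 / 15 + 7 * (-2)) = -15/44 = -0.34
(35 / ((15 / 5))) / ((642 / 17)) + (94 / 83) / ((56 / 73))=3995443/2238012 = 1.79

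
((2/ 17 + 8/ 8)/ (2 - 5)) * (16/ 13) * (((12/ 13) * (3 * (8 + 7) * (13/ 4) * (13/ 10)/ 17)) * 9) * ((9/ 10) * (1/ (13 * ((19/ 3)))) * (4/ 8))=-4374/18785 = -0.23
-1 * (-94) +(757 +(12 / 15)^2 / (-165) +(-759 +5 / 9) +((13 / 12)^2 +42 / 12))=6416869/66000 = 97.23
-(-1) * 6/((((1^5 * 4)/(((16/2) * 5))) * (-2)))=-30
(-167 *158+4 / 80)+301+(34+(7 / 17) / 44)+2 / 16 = -26050.82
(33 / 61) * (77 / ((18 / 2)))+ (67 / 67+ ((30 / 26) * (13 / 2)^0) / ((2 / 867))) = 2406695/4758 = 505.82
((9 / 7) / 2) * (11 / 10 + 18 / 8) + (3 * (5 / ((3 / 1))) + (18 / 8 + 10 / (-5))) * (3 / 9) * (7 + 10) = 31.90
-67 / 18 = -3.72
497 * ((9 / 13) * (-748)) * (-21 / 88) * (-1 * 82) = -65471301/13 = -5036253.92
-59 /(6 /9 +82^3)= -177/1654106 = 0.00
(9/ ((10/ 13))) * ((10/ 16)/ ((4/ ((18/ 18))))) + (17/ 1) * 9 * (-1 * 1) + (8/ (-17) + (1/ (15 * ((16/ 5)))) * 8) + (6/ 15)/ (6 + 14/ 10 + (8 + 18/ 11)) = -463196921/3058368 = -151.45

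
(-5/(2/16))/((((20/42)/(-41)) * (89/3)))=10332/89 = 116.09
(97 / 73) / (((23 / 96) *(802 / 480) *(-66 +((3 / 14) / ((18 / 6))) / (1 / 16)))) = -7822080/152834333 = -0.05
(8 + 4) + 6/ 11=138/11 = 12.55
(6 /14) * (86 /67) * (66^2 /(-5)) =-1123848/2345 = -479.25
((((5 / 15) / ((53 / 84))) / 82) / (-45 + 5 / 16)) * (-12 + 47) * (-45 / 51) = 23520/5282563 = 0.00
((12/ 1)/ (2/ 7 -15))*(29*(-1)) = 2436/103 = 23.65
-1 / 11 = -0.09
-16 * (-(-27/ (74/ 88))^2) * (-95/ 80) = -26815536/1369 = -19587.68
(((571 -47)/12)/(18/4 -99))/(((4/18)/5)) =-655/63 = -10.40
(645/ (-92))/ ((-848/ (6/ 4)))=1935/156032 = 0.01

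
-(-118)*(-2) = -236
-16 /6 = -8/3 = -2.67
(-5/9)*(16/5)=-16/9 = -1.78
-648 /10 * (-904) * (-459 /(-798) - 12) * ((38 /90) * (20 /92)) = -49450608/805 = -61429.33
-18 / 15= -6/5 = -1.20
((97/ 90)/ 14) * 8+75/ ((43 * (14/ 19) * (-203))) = 3322727/5499270 = 0.60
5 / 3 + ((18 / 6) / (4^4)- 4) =-1783/768 = -2.32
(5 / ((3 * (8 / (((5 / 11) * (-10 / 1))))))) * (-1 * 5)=625/132 = 4.73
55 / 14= 3.93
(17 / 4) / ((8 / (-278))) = -2363/16 = -147.69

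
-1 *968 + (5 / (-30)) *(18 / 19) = -18395/19 = -968.16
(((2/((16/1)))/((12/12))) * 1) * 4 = 1/2 = 0.50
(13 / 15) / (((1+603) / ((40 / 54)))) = 13/12231 = 0.00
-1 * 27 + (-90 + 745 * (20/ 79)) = 5657/79 = 71.61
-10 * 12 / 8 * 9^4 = -98415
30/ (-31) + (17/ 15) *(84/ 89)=1406/13795 = 0.10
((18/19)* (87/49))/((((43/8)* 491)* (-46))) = -6264/452092669 = 0.00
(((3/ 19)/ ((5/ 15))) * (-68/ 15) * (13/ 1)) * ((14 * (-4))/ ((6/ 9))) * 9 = 2004912/95 = 21104.34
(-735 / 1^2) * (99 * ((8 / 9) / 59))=-64680/59 = -1096.27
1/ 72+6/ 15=149/360 = 0.41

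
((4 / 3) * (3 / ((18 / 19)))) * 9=38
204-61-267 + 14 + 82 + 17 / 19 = -515/19 = -27.11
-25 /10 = -5/2 = -2.50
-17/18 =-0.94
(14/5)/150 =7/375 = 0.02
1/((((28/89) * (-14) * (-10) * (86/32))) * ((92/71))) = 6319/969220 = 0.01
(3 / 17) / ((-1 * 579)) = -1/3281 = 0.00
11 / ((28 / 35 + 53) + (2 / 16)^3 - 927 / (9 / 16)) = -28160/4081147 = -0.01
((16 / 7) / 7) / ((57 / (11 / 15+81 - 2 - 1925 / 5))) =-3856/2205 = -1.75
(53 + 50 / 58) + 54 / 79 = 124964/2291 = 54.55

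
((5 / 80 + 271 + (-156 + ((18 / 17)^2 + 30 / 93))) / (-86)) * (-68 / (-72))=-1.28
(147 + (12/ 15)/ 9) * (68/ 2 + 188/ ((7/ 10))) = 44504.90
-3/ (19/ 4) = -12/19 = -0.63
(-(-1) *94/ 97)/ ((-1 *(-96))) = 47/4656 = 0.01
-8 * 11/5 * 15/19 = -264/19 = -13.89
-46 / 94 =-23/47 = -0.49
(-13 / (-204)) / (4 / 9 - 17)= -39/10132 = 0.00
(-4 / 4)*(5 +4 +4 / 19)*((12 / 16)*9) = -4725/76 = -62.17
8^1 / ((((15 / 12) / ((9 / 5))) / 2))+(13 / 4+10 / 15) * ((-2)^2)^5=302528/75 = 4033.71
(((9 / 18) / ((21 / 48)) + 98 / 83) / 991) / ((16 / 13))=8775/4606168 = 0.00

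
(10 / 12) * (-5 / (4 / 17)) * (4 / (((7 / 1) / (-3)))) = 425/14 = 30.36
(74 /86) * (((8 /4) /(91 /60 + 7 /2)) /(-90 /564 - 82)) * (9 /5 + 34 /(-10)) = 667776/99958789 = 0.01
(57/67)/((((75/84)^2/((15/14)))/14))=134064/8375 = 16.01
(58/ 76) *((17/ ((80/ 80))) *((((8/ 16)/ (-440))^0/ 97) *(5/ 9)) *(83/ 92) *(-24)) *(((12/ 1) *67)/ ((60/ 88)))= -241258424/127167 = -1897.18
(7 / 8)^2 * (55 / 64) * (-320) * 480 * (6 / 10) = -121275/2 = -60637.50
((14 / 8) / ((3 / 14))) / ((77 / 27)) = 63/22 = 2.86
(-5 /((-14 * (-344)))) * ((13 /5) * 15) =-195/4816 = -0.04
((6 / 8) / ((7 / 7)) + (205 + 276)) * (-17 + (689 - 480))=92496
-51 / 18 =-17/6 = -2.83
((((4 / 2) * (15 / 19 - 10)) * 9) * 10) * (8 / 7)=-36000/19 = -1894.74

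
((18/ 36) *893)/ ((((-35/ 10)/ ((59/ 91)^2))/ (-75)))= 233139975/57967 = 4021.94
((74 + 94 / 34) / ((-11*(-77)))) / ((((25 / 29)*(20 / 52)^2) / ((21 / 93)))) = 1279161/7970875 = 0.16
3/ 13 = 0.23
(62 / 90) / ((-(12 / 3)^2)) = -31/720 = -0.04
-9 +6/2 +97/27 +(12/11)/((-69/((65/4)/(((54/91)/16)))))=-9.33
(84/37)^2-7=-2527/1369 = -1.85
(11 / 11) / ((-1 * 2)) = -1/2 = -0.50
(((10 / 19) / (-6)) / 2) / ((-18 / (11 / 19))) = 55/38988 = 0.00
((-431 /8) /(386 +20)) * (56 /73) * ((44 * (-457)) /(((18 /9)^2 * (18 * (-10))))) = -2166637/762120 = -2.84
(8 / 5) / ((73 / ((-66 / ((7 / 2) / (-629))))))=664224/2555 = 259.97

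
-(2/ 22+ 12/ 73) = -205/803 = -0.26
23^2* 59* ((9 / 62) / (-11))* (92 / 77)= -12921354/26257 = -492.11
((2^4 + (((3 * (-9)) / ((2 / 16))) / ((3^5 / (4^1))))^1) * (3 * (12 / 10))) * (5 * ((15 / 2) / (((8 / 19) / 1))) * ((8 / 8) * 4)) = 15960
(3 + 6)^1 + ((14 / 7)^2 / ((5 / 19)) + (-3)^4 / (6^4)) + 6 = 2421/80 = 30.26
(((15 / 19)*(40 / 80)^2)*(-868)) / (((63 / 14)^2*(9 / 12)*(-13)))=17360/20007 = 0.87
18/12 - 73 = -143/2 = -71.50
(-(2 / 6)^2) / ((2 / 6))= -0.33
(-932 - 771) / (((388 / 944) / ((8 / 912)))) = -200954/5529 = -36.35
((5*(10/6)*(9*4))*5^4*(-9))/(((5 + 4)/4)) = -750000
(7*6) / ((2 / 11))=231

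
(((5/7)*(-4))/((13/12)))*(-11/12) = 220/91 = 2.42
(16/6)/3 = 8/9 = 0.89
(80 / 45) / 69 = 16/621 = 0.03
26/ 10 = 13/5 = 2.60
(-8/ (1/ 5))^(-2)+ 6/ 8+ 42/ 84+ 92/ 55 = 2.92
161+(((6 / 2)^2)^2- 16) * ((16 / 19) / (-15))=8969/57 = 157.35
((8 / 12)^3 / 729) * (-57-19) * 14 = -8512/19683 = -0.43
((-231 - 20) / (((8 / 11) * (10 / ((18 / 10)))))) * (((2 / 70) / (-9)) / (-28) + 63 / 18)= -85234831/392000 = -217.44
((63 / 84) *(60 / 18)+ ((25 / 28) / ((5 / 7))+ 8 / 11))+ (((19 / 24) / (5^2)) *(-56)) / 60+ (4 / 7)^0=5.45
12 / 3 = 4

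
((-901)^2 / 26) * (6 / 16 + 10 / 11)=91733513/2288 = 40093.32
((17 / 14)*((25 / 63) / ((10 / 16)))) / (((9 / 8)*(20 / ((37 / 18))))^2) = 93092/14467005 = 0.01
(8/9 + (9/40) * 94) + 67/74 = 152809/6660 = 22.94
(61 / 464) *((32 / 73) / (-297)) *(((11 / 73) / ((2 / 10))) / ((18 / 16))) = -4880/37553463 = 0.00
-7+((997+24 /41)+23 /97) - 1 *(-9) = 3976294/3977 = 999.82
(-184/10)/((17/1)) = -92/85 = -1.08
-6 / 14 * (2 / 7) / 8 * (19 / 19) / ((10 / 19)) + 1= 1903/1960 = 0.97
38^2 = 1444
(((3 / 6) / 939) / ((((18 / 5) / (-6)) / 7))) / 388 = -35/2185992 = 0.00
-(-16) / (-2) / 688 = -1/86 = -0.01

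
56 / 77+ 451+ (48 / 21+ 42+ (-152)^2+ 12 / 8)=23601.51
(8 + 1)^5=59049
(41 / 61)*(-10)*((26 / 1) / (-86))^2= -69290/112789 = -0.61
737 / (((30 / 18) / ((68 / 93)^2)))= 3407888/14415 = 236.41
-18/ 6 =-3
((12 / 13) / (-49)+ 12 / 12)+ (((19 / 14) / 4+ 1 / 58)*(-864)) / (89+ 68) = -2844787/2900261 = -0.98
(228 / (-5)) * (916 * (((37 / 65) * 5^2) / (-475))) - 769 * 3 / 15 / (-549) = 223330481/178425 = 1251.68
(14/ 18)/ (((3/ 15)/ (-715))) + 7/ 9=-2779.78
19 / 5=3.80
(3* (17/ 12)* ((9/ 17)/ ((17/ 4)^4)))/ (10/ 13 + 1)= 7488/1920983 = 0.00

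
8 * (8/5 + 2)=144/5 = 28.80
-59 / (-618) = 0.10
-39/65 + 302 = 1507/5 = 301.40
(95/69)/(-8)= -95/552 = -0.17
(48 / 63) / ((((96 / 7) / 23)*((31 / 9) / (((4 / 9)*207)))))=1058/31 = 34.13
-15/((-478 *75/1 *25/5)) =1/11950 = 0.00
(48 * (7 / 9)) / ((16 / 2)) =14/3 = 4.67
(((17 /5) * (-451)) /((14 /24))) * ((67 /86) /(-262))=1541067/197155 = 7.82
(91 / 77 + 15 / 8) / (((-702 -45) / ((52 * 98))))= -20.85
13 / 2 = 6.50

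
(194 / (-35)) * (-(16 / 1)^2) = 49664/35 = 1418.97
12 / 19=0.63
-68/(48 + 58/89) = -3026/2165 = -1.40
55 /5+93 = 104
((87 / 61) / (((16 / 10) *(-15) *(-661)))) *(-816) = -2958/40321 = -0.07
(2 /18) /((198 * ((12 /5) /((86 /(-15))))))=-43/32076 = 0.00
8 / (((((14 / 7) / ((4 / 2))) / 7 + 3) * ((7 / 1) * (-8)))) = -1/22 = -0.05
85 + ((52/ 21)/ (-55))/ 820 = 20125862/236775 = 85.00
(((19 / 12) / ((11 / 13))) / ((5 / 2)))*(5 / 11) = 0.34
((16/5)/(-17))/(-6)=8/255 = 0.03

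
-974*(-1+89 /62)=-13149/31 = -424.16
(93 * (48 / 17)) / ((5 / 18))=80352/85 = 945.32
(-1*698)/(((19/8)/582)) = -3249888/19 = -171046.74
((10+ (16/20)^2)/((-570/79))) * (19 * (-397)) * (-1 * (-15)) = 4171279/25 = 166851.16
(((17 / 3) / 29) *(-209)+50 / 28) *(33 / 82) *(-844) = 110403007/8323 = 13264.81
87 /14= 6.21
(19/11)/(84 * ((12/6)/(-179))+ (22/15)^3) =11478375/14728912 = 0.78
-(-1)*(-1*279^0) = -1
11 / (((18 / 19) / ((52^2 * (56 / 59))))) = 15823808/531 = 29800.02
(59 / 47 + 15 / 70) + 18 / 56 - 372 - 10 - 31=-541151/1316 = -411.21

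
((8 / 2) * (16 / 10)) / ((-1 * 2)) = -16/5 = -3.20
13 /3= 4.33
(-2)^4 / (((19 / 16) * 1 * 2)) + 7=261/19 = 13.74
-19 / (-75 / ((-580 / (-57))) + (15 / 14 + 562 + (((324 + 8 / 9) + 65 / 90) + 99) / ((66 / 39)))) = -381843/16210387 = -0.02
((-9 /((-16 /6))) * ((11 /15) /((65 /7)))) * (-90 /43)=-6237/11180 = -0.56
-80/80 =-1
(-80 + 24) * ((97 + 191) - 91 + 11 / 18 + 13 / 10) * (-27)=1503768/5 = 300753.60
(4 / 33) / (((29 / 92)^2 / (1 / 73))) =33856/2025969 = 0.02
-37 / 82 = -0.45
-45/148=-0.30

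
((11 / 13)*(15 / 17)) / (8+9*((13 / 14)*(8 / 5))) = 525/15028 = 0.03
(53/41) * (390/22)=10335/451 = 22.92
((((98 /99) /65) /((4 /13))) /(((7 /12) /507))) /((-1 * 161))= -338/1265 = -0.27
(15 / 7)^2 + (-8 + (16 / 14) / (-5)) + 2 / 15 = -515/147 = -3.50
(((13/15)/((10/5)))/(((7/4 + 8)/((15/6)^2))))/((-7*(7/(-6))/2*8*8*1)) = 5/4704 = 0.00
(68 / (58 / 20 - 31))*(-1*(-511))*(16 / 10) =-555968/281 = -1978.53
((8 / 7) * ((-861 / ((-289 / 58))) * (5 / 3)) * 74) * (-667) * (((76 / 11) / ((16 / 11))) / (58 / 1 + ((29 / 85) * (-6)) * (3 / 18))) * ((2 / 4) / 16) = -480623525/11492 = -41822.44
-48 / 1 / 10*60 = -288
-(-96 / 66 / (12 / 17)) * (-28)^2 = 53312/33 = 1615.52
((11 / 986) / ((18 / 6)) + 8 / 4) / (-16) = -5927/47328 = -0.13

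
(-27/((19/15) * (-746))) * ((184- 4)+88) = 54270/7087 = 7.66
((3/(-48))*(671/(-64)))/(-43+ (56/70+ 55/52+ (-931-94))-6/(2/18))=-43615/74556672 = 0.00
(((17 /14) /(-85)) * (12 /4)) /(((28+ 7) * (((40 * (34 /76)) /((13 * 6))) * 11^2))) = -2223/50396500 = 0.00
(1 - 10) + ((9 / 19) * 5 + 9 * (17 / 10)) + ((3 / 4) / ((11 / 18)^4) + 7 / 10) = 4102006/278179 = 14.75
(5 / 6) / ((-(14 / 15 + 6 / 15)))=-5/8 = -0.62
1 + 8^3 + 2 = 515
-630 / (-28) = 45/2 = 22.50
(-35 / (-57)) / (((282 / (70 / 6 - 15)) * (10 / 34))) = -595/24111 = -0.02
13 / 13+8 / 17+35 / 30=269/102 = 2.64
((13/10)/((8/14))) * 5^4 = 11375/8 = 1421.88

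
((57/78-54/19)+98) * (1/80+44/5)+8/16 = 6682981/7904 = 845.52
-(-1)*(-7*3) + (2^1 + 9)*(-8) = -109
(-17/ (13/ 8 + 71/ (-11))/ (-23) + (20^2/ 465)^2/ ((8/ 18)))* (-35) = -5848024/110515 = -52.92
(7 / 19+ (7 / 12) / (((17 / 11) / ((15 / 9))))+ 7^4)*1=27930427/11628 = 2402.00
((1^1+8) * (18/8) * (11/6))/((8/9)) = 2673/64 = 41.77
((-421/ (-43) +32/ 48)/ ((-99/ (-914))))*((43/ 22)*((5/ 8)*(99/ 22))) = 3082465/5808 = 530.73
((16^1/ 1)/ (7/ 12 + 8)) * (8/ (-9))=-512/309 = -1.66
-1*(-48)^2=-2304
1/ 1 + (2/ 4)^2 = 1.25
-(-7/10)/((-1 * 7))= -1/10 = -0.10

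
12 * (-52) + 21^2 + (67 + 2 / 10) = -579/5 = -115.80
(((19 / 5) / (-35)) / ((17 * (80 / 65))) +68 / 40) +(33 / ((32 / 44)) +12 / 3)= 2430923/47600 = 51.07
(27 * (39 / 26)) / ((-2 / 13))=-1053/4 = -263.25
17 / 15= 1.13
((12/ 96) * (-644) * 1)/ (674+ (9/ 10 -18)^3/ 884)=-3094000/25687643 = -0.12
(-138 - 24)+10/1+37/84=-12731/84 = -151.56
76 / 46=38/23 = 1.65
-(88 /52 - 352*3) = 13706/13 = 1054.31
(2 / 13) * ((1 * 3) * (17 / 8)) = 51/52 = 0.98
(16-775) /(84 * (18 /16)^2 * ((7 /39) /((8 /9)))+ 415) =-1262976/726281 = -1.74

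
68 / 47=1.45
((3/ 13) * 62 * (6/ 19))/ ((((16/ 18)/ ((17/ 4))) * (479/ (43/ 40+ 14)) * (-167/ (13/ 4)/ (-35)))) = 180181827/389085952 = 0.46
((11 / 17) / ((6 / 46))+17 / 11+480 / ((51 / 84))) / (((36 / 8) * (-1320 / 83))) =-3711511/333234 = -11.14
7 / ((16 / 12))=21/4 = 5.25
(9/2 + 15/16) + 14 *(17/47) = 7897/752 = 10.50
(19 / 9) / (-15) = -0.14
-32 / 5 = -6.40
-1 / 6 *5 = -5/6 = -0.83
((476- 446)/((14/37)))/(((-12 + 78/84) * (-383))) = 222/11873 = 0.02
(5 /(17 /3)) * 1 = 15/17 = 0.88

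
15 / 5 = 3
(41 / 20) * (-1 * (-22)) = 451/10 = 45.10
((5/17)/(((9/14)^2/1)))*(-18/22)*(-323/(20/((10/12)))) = 4655/594 = 7.84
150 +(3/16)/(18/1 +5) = 55203/368 = 150.01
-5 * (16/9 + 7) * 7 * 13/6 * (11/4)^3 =-47842795/3456 = -13843.40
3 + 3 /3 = 4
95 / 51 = 1.86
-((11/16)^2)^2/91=-14641/5963776 = 0.00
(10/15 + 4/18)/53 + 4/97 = 2684/46269 = 0.06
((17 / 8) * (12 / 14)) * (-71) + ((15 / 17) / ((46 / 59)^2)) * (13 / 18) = -193798063/1510824 = -128.27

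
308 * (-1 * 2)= -616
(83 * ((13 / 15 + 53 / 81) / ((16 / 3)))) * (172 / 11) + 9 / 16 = 800671/2160 = 370.68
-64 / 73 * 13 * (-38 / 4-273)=235040/73 = 3219.73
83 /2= 41.50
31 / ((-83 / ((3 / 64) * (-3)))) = 279/5312 = 0.05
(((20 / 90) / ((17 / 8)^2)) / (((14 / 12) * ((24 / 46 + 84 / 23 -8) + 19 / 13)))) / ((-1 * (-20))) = -19136/21453915 = 0.00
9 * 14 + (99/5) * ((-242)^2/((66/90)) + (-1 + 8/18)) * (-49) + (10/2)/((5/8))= -77479499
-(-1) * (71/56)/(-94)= -71/5264 = -0.01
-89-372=-461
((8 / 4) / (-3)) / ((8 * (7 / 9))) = -3/28 = -0.11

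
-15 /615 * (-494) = 494/41 = 12.05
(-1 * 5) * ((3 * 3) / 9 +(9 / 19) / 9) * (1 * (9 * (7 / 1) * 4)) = -25200/19 = -1326.32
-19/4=-4.75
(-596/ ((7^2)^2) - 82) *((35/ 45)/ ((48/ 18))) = -32913/1372 = -23.99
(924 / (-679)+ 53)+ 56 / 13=70549/1261 = 55.95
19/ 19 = 1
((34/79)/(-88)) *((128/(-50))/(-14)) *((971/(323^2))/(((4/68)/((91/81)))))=-100984/635260725 = 0.00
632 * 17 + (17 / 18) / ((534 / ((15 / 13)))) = 447509173/41652 = 10744.00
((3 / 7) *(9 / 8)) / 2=27/112 = 0.24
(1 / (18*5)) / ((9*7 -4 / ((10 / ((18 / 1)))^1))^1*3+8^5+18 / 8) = 2/5928777 = 0.00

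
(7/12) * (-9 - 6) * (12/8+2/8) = -15.31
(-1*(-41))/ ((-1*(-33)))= 41/33 = 1.24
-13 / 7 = -1.86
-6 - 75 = -81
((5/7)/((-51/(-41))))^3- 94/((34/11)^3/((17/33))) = -263987573/181997172 = -1.45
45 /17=2.65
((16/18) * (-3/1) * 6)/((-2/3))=24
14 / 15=0.93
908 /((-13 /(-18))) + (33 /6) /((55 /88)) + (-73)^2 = 428677/65 = 6595.03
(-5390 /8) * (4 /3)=-2695/3 = -898.33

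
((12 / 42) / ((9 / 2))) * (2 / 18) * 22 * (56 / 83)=704/6723 = 0.10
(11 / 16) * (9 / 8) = 99/128 = 0.77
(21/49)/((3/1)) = 1/7 = 0.14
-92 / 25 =-3.68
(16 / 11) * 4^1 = 64/11 = 5.82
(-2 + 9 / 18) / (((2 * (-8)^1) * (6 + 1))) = 3/224 = 0.01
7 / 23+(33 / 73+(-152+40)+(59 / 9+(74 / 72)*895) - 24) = 15940555/20148 = 791.17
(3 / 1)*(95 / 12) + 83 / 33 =3467/132 = 26.27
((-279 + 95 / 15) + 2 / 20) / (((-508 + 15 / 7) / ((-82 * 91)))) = -213558709/53115 = -4020.69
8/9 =0.89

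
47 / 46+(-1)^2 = 93/46 = 2.02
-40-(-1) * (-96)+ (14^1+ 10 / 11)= -1332/11 = -121.09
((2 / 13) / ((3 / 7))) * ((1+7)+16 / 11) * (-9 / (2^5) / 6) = -7/44 = -0.16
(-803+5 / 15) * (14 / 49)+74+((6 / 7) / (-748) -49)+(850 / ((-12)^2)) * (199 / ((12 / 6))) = 72192443/188496 = 382.99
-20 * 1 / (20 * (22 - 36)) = 1/14 = 0.07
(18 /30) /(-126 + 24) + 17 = 2889/170 = 16.99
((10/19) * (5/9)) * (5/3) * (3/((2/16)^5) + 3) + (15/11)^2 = 110144525/2299 = 47909.75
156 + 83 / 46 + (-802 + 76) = -568.20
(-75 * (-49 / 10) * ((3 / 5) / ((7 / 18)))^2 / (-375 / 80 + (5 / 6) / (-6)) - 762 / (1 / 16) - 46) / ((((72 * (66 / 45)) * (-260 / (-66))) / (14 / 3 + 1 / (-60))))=-154368933/1112000 = -138.82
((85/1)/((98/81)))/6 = 2295/196 = 11.71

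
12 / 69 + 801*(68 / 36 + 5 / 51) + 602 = 857738/391 = 2193.70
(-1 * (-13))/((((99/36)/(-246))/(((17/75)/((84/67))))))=-1214174/5775 = -210.25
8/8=1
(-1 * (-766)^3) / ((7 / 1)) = 449455096/7 = 64207870.86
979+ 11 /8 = 7843/8 = 980.38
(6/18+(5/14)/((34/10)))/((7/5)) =1565/4998 = 0.31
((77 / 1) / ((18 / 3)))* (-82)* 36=-37884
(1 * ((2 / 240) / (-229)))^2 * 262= 131/377575200 = 0.00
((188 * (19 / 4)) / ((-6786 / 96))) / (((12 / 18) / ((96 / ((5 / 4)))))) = -2743296/1885 = -1455.33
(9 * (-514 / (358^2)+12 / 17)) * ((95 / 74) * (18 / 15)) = 9.73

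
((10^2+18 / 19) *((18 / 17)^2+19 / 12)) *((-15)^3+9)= -296817213/323 = -918938.74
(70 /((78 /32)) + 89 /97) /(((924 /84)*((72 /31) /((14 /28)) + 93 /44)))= 13901764/34875477 = 0.40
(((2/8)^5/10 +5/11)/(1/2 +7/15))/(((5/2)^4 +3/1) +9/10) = 768165/70169792 = 0.01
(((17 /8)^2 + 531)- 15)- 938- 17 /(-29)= -773763/1856 = -416.90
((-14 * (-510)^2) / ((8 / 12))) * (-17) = 92855700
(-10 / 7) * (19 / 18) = -95/63 = -1.51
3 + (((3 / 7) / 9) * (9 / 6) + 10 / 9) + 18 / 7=851/126 = 6.75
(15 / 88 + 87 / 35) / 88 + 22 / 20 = 61265/54208 = 1.13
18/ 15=1.20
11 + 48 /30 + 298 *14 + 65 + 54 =4303.60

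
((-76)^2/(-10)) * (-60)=34656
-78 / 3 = -26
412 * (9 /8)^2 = 521.44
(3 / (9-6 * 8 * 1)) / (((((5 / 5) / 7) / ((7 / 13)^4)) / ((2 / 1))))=-33614/371293 = -0.09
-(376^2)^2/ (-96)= 624599168/3 = 208199722.67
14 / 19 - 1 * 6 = -100/19 = -5.26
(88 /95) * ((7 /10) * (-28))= -8624/475 = -18.16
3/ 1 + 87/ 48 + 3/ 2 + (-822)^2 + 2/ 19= 205409887/304 = 675690.42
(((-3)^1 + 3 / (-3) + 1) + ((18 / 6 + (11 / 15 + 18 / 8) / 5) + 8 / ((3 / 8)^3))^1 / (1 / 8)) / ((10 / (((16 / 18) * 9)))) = 3346388/3375 = 991.52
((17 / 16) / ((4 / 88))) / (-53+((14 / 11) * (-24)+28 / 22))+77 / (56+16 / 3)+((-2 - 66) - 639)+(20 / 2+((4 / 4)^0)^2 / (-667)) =-420148178/603635 = -696.03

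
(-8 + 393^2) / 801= 154441/801 = 192.81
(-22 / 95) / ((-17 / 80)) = 352/323 = 1.09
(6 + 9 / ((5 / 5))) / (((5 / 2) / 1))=6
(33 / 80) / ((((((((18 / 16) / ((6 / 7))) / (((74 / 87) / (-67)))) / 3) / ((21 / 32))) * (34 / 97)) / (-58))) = 118437/91120 = 1.30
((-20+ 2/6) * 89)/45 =-5251/135 = -38.90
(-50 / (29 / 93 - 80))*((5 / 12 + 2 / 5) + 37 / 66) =0.86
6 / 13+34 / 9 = 4.24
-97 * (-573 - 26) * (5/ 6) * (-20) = -2905150/3 = -968383.33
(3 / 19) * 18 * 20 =1080/19 = 56.84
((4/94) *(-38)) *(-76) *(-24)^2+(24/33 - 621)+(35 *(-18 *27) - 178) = 27389859/517 = 52978.45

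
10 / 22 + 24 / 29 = 409/319 = 1.28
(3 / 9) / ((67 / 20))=20/201 = 0.10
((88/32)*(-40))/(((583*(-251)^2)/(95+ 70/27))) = -26350/90154431 = 0.00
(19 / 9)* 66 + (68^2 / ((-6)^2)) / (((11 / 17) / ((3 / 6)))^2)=235255/1089 = 216.03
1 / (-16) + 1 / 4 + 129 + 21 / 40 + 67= 15737/80 = 196.71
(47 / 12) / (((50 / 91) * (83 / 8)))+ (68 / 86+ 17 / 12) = 1033023/356900 = 2.89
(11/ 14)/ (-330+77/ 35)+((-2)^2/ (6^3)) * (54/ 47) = 1851/98042 = 0.02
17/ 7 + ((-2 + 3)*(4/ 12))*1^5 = 58/21 = 2.76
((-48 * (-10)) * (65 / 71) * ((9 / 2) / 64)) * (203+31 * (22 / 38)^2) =337986675/51262 = 6593.32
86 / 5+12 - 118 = -444/5 = -88.80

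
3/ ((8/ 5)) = 1.88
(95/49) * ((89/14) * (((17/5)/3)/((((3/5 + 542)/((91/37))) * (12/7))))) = 1868555/50592024 = 0.04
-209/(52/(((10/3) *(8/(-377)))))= 4180/14703 = 0.28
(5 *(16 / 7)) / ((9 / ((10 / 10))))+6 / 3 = 206/63 = 3.27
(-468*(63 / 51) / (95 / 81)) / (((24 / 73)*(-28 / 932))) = 161194293/3230 = 49905.35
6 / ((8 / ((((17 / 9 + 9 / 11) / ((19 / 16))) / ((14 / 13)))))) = 1.59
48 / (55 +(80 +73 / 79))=1896/5369 = 0.35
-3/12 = -1/4 = -0.25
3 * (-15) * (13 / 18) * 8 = -260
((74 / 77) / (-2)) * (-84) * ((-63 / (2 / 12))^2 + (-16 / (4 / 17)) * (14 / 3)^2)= 188348944/33 = 5707543.76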